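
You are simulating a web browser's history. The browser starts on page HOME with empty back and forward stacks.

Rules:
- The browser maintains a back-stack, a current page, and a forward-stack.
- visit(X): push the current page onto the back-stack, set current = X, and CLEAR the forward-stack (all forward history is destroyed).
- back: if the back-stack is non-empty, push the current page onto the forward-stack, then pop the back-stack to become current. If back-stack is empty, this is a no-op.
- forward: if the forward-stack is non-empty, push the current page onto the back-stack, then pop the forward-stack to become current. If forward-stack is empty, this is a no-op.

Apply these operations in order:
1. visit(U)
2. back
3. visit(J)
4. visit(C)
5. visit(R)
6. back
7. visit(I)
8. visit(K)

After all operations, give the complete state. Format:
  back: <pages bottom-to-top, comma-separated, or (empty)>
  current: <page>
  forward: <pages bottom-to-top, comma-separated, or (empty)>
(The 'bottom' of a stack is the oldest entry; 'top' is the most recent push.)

After 1 (visit(U)): cur=U back=1 fwd=0
After 2 (back): cur=HOME back=0 fwd=1
After 3 (visit(J)): cur=J back=1 fwd=0
After 4 (visit(C)): cur=C back=2 fwd=0
After 5 (visit(R)): cur=R back=3 fwd=0
After 6 (back): cur=C back=2 fwd=1
After 7 (visit(I)): cur=I back=3 fwd=0
After 8 (visit(K)): cur=K back=4 fwd=0

Answer: back: HOME,J,C,I
current: K
forward: (empty)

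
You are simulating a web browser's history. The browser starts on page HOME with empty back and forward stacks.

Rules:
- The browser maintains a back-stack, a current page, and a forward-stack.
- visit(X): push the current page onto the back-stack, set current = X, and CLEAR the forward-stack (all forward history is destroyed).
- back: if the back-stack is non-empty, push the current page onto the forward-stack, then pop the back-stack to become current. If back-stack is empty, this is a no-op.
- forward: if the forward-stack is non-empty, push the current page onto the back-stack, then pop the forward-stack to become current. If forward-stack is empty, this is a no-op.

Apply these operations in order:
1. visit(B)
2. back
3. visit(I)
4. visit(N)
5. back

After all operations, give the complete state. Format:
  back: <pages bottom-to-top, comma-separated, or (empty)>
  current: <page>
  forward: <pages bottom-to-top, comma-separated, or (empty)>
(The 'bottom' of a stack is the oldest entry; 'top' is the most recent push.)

After 1 (visit(B)): cur=B back=1 fwd=0
After 2 (back): cur=HOME back=0 fwd=1
After 3 (visit(I)): cur=I back=1 fwd=0
After 4 (visit(N)): cur=N back=2 fwd=0
After 5 (back): cur=I back=1 fwd=1

Answer: back: HOME
current: I
forward: N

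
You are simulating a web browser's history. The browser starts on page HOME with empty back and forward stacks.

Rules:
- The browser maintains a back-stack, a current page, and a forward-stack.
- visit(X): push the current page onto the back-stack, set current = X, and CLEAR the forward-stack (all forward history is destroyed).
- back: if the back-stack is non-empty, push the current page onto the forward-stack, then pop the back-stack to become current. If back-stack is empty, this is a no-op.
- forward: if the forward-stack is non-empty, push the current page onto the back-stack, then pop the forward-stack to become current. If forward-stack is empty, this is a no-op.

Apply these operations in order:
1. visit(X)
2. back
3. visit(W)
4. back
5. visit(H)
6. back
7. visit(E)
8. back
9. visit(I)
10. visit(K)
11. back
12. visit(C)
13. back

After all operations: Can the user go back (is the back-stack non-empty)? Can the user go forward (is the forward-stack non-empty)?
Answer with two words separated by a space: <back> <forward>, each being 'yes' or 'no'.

After 1 (visit(X)): cur=X back=1 fwd=0
After 2 (back): cur=HOME back=0 fwd=1
After 3 (visit(W)): cur=W back=1 fwd=0
After 4 (back): cur=HOME back=0 fwd=1
After 5 (visit(H)): cur=H back=1 fwd=0
After 6 (back): cur=HOME back=0 fwd=1
After 7 (visit(E)): cur=E back=1 fwd=0
After 8 (back): cur=HOME back=0 fwd=1
After 9 (visit(I)): cur=I back=1 fwd=0
After 10 (visit(K)): cur=K back=2 fwd=0
After 11 (back): cur=I back=1 fwd=1
After 12 (visit(C)): cur=C back=2 fwd=0
After 13 (back): cur=I back=1 fwd=1

Answer: yes yes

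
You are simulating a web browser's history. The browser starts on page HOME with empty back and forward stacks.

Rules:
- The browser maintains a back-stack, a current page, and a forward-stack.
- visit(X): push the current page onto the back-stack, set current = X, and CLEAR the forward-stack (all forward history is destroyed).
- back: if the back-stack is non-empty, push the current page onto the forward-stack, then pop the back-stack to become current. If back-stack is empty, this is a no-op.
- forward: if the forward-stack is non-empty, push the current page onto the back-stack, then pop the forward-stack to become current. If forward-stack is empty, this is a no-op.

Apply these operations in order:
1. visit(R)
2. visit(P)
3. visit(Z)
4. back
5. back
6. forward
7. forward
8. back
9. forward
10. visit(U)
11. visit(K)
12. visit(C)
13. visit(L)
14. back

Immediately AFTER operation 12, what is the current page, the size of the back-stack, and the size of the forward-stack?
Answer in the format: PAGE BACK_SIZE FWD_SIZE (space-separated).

After 1 (visit(R)): cur=R back=1 fwd=0
After 2 (visit(P)): cur=P back=2 fwd=0
After 3 (visit(Z)): cur=Z back=3 fwd=0
After 4 (back): cur=P back=2 fwd=1
After 5 (back): cur=R back=1 fwd=2
After 6 (forward): cur=P back=2 fwd=1
After 7 (forward): cur=Z back=3 fwd=0
After 8 (back): cur=P back=2 fwd=1
After 9 (forward): cur=Z back=3 fwd=0
After 10 (visit(U)): cur=U back=4 fwd=0
After 11 (visit(K)): cur=K back=5 fwd=0
After 12 (visit(C)): cur=C back=6 fwd=0

C 6 0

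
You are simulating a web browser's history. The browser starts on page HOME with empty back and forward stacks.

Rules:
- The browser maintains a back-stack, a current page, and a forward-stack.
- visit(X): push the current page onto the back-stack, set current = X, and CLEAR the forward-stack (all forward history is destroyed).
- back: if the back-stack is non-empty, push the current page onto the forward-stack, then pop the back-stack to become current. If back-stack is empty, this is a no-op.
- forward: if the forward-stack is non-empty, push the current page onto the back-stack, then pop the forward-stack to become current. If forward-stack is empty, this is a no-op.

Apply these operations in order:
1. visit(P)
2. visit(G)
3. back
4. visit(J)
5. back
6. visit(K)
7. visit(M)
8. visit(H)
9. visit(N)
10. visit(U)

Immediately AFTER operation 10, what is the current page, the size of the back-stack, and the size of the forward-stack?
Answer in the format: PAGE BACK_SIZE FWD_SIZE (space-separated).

After 1 (visit(P)): cur=P back=1 fwd=0
After 2 (visit(G)): cur=G back=2 fwd=0
After 3 (back): cur=P back=1 fwd=1
After 4 (visit(J)): cur=J back=2 fwd=0
After 5 (back): cur=P back=1 fwd=1
After 6 (visit(K)): cur=K back=2 fwd=0
After 7 (visit(M)): cur=M back=3 fwd=0
After 8 (visit(H)): cur=H back=4 fwd=0
After 9 (visit(N)): cur=N back=5 fwd=0
After 10 (visit(U)): cur=U back=6 fwd=0

U 6 0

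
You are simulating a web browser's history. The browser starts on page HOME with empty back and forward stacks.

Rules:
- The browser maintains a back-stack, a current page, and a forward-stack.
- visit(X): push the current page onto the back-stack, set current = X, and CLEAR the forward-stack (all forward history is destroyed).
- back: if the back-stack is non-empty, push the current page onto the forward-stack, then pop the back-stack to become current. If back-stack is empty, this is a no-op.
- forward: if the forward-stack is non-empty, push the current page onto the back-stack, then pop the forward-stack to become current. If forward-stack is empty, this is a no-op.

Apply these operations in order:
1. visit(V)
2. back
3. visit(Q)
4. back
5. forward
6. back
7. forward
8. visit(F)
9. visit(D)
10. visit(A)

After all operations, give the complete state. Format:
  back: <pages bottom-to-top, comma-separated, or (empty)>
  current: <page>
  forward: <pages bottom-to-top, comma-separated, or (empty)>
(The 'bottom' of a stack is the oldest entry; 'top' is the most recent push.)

After 1 (visit(V)): cur=V back=1 fwd=0
After 2 (back): cur=HOME back=0 fwd=1
After 3 (visit(Q)): cur=Q back=1 fwd=0
After 4 (back): cur=HOME back=0 fwd=1
After 5 (forward): cur=Q back=1 fwd=0
After 6 (back): cur=HOME back=0 fwd=1
After 7 (forward): cur=Q back=1 fwd=0
After 8 (visit(F)): cur=F back=2 fwd=0
After 9 (visit(D)): cur=D back=3 fwd=0
After 10 (visit(A)): cur=A back=4 fwd=0

Answer: back: HOME,Q,F,D
current: A
forward: (empty)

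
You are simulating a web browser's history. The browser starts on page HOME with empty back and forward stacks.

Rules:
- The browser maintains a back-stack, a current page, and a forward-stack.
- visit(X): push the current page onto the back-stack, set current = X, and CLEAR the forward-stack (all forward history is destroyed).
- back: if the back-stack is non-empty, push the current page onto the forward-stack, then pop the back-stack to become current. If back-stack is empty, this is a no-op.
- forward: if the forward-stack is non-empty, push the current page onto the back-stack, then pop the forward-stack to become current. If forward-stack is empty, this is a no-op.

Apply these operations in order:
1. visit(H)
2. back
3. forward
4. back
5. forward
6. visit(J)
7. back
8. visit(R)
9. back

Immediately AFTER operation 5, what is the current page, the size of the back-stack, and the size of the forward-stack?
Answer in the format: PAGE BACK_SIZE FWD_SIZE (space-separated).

After 1 (visit(H)): cur=H back=1 fwd=0
After 2 (back): cur=HOME back=0 fwd=1
After 3 (forward): cur=H back=1 fwd=0
After 4 (back): cur=HOME back=0 fwd=1
After 5 (forward): cur=H back=1 fwd=0

H 1 0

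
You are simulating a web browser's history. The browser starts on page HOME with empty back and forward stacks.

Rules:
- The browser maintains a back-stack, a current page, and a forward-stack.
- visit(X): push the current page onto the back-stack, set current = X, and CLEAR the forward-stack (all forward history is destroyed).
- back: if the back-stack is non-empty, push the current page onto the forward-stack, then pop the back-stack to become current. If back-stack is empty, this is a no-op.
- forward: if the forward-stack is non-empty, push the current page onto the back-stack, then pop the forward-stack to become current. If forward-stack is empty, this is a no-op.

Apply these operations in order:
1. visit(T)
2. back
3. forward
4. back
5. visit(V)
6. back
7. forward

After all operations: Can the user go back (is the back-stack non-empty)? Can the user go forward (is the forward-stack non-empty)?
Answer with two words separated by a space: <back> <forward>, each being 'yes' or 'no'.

Answer: yes no

Derivation:
After 1 (visit(T)): cur=T back=1 fwd=0
After 2 (back): cur=HOME back=0 fwd=1
After 3 (forward): cur=T back=1 fwd=0
After 4 (back): cur=HOME back=0 fwd=1
After 5 (visit(V)): cur=V back=1 fwd=0
After 6 (back): cur=HOME back=0 fwd=1
After 7 (forward): cur=V back=1 fwd=0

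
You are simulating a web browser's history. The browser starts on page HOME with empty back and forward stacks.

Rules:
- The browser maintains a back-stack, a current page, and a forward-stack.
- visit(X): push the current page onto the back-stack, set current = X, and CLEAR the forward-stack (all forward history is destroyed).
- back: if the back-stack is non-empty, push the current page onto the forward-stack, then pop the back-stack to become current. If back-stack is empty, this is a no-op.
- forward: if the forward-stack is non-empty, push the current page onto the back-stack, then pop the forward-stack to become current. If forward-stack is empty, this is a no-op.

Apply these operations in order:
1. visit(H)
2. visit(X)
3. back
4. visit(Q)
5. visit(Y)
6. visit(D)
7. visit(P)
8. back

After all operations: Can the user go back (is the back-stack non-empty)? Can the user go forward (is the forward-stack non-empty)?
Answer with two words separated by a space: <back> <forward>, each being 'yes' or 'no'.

After 1 (visit(H)): cur=H back=1 fwd=0
After 2 (visit(X)): cur=X back=2 fwd=0
After 3 (back): cur=H back=1 fwd=1
After 4 (visit(Q)): cur=Q back=2 fwd=0
After 5 (visit(Y)): cur=Y back=3 fwd=0
After 6 (visit(D)): cur=D back=4 fwd=0
After 7 (visit(P)): cur=P back=5 fwd=0
After 8 (back): cur=D back=4 fwd=1

Answer: yes yes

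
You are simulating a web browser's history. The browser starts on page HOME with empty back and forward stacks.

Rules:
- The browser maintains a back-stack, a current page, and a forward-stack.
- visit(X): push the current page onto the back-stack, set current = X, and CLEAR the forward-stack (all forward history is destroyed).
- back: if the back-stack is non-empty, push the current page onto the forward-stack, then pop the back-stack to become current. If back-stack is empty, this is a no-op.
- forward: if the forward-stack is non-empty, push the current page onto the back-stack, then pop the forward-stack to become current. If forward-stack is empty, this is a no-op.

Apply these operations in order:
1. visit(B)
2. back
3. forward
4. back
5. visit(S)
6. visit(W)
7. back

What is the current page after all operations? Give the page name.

Answer: S

Derivation:
After 1 (visit(B)): cur=B back=1 fwd=0
After 2 (back): cur=HOME back=0 fwd=1
After 3 (forward): cur=B back=1 fwd=0
After 4 (back): cur=HOME back=0 fwd=1
After 5 (visit(S)): cur=S back=1 fwd=0
After 6 (visit(W)): cur=W back=2 fwd=0
After 7 (back): cur=S back=1 fwd=1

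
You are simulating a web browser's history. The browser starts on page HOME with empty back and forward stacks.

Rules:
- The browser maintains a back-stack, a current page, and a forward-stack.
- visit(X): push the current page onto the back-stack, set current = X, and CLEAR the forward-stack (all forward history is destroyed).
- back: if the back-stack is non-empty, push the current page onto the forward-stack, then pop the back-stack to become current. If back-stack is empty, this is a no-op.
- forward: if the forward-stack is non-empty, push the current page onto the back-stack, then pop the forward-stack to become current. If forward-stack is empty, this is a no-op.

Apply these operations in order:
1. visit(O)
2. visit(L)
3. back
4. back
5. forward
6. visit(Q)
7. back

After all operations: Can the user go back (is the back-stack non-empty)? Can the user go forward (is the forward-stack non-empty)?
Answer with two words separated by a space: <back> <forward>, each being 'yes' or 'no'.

After 1 (visit(O)): cur=O back=1 fwd=0
After 2 (visit(L)): cur=L back=2 fwd=0
After 3 (back): cur=O back=1 fwd=1
After 4 (back): cur=HOME back=0 fwd=2
After 5 (forward): cur=O back=1 fwd=1
After 6 (visit(Q)): cur=Q back=2 fwd=0
After 7 (back): cur=O back=1 fwd=1

Answer: yes yes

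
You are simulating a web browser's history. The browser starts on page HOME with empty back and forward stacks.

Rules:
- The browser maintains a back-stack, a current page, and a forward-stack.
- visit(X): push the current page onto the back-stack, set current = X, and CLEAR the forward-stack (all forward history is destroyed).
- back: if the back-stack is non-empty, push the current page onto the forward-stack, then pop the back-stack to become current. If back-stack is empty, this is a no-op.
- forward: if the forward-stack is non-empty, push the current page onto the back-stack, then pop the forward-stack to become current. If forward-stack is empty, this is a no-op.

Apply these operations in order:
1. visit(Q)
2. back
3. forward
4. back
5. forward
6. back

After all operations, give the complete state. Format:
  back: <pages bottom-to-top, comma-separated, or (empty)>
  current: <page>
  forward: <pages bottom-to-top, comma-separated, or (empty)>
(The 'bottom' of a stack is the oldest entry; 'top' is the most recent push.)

Answer: back: (empty)
current: HOME
forward: Q

Derivation:
After 1 (visit(Q)): cur=Q back=1 fwd=0
After 2 (back): cur=HOME back=0 fwd=1
After 3 (forward): cur=Q back=1 fwd=0
After 4 (back): cur=HOME back=0 fwd=1
After 5 (forward): cur=Q back=1 fwd=0
After 6 (back): cur=HOME back=0 fwd=1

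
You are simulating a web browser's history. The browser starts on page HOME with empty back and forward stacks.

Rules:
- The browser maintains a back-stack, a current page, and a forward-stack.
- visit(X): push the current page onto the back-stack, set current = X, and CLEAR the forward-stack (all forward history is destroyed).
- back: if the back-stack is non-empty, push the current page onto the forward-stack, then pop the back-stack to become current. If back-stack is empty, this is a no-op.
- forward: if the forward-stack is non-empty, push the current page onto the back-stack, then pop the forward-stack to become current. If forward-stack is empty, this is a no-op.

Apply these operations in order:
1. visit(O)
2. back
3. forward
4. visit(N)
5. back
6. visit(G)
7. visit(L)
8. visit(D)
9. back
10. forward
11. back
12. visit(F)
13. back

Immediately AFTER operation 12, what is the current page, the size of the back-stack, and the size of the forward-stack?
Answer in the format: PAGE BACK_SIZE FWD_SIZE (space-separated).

After 1 (visit(O)): cur=O back=1 fwd=0
After 2 (back): cur=HOME back=0 fwd=1
After 3 (forward): cur=O back=1 fwd=0
After 4 (visit(N)): cur=N back=2 fwd=0
After 5 (back): cur=O back=1 fwd=1
After 6 (visit(G)): cur=G back=2 fwd=0
After 7 (visit(L)): cur=L back=3 fwd=0
After 8 (visit(D)): cur=D back=4 fwd=0
After 9 (back): cur=L back=3 fwd=1
After 10 (forward): cur=D back=4 fwd=0
After 11 (back): cur=L back=3 fwd=1
After 12 (visit(F)): cur=F back=4 fwd=0

F 4 0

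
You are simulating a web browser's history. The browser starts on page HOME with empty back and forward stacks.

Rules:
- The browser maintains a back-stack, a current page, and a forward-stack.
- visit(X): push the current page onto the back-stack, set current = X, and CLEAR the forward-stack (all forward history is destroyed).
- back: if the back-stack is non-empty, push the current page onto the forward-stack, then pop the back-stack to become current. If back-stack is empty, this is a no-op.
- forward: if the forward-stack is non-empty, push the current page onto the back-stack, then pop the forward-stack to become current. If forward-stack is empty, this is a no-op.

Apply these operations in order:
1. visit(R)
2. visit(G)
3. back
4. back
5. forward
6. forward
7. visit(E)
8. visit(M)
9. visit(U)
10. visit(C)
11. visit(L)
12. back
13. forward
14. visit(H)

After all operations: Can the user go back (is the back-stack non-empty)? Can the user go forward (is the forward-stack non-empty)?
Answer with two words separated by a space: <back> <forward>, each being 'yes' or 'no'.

Answer: yes no

Derivation:
After 1 (visit(R)): cur=R back=1 fwd=0
After 2 (visit(G)): cur=G back=2 fwd=0
After 3 (back): cur=R back=1 fwd=1
After 4 (back): cur=HOME back=0 fwd=2
After 5 (forward): cur=R back=1 fwd=1
After 6 (forward): cur=G back=2 fwd=0
After 7 (visit(E)): cur=E back=3 fwd=0
After 8 (visit(M)): cur=M back=4 fwd=0
After 9 (visit(U)): cur=U back=5 fwd=0
After 10 (visit(C)): cur=C back=6 fwd=0
After 11 (visit(L)): cur=L back=7 fwd=0
After 12 (back): cur=C back=6 fwd=1
After 13 (forward): cur=L back=7 fwd=0
After 14 (visit(H)): cur=H back=8 fwd=0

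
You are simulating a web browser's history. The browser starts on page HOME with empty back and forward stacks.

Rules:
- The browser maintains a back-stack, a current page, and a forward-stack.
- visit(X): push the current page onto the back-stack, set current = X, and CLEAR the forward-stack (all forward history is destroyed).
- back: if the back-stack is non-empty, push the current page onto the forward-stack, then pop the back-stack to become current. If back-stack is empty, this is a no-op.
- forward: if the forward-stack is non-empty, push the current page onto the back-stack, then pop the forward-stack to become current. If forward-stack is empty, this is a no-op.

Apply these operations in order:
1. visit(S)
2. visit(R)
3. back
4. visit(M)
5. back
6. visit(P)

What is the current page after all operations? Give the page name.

After 1 (visit(S)): cur=S back=1 fwd=0
After 2 (visit(R)): cur=R back=2 fwd=0
After 3 (back): cur=S back=1 fwd=1
After 4 (visit(M)): cur=M back=2 fwd=0
After 5 (back): cur=S back=1 fwd=1
After 6 (visit(P)): cur=P back=2 fwd=0

Answer: P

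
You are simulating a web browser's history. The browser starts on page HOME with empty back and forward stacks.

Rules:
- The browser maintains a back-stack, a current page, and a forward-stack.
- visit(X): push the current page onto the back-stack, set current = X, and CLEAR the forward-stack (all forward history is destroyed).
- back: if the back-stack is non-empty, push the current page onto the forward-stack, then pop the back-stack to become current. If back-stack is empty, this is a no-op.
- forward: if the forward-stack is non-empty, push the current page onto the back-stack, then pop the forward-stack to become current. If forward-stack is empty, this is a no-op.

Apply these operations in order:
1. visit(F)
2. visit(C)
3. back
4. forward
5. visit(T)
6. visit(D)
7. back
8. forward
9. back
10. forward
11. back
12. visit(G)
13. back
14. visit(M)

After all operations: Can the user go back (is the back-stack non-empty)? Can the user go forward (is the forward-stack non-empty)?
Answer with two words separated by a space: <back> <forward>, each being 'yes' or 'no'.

Answer: yes no

Derivation:
After 1 (visit(F)): cur=F back=1 fwd=0
After 2 (visit(C)): cur=C back=2 fwd=0
After 3 (back): cur=F back=1 fwd=1
After 4 (forward): cur=C back=2 fwd=0
After 5 (visit(T)): cur=T back=3 fwd=0
After 6 (visit(D)): cur=D back=4 fwd=0
After 7 (back): cur=T back=3 fwd=1
After 8 (forward): cur=D back=4 fwd=0
After 9 (back): cur=T back=3 fwd=1
After 10 (forward): cur=D back=4 fwd=0
After 11 (back): cur=T back=3 fwd=1
After 12 (visit(G)): cur=G back=4 fwd=0
After 13 (back): cur=T back=3 fwd=1
After 14 (visit(M)): cur=M back=4 fwd=0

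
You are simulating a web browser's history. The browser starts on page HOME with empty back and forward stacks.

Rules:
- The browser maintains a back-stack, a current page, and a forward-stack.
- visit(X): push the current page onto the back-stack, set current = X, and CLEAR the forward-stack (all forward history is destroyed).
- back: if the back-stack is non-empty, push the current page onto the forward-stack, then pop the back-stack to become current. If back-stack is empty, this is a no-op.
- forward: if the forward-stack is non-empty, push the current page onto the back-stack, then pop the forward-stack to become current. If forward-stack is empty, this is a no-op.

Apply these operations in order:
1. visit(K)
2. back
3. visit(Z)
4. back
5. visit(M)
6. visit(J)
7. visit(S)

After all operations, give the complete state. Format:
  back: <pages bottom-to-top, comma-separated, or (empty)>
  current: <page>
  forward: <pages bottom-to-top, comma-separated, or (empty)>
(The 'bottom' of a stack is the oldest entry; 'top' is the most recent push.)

After 1 (visit(K)): cur=K back=1 fwd=0
After 2 (back): cur=HOME back=0 fwd=1
After 3 (visit(Z)): cur=Z back=1 fwd=0
After 4 (back): cur=HOME back=0 fwd=1
After 5 (visit(M)): cur=M back=1 fwd=0
After 6 (visit(J)): cur=J back=2 fwd=0
After 7 (visit(S)): cur=S back=3 fwd=0

Answer: back: HOME,M,J
current: S
forward: (empty)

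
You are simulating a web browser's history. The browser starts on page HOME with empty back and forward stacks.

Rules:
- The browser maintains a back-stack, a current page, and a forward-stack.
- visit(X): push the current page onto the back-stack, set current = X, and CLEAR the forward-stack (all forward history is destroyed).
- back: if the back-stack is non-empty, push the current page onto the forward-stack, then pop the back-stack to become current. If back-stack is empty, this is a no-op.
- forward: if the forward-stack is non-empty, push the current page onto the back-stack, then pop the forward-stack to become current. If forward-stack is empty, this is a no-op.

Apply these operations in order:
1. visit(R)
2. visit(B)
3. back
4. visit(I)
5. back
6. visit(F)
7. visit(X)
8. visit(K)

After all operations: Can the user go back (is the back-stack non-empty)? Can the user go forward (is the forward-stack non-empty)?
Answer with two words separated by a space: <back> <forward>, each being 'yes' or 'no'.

After 1 (visit(R)): cur=R back=1 fwd=0
After 2 (visit(B)): cur=B back=2 fwd=0
After 3 (back): cur=R back=1 fwd=1
After 4 (visit(I)): cur=I back=2 fwd=0
After 5 (back): cur=R back=1 fwd=1
After 6 (visit(F)): cur=F back=2 fwd=0
After 7 (visit(X)): cur=X back=3 fwd=0
After 8 (visit(K)): cur=K back=4 fwd=0

Answer: yes no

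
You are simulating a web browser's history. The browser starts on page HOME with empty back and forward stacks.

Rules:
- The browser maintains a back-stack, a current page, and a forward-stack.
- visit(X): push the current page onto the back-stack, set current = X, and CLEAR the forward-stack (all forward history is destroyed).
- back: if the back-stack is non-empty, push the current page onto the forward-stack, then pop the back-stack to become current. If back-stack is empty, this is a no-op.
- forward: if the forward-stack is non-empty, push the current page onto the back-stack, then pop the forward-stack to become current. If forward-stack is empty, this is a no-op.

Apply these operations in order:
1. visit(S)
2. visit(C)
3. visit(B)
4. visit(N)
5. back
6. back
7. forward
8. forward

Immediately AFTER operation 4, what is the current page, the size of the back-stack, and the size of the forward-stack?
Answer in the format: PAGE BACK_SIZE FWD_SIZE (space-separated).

After 1 (visit(S)): cur=S back=1 fwd=0
After 2 (visit(C)): cur=C back=2 fwd=0
After 3 (visit(B)): cur=B back=3 fwd=0
After 4 (visit(N)): cur=N back=4 fwd=0

N 4 0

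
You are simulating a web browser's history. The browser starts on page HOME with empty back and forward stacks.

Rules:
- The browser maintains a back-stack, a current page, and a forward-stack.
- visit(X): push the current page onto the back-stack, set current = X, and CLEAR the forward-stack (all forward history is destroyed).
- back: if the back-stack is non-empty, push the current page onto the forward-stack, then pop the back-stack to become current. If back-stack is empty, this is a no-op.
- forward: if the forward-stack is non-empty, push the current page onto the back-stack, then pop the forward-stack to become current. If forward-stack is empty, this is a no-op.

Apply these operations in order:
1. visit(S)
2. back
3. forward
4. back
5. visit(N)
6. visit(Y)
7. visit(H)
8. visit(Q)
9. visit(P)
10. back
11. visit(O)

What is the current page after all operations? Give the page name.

Answer: O

Derivation:
After 1 (visit(S)): cur=S back=1 fwd=0
After 2 (back): cur=HOME back=0 fwd=1
After 3 (forward): cur=S back=1 fwd=0
After 4 (back): cur=HOME back=0 fwd=1
After 5 (visit(N)): cur=N back=1 fwd=0
After 6 (visit(Y)): cur=Y back=2 fwd=0
After 7 (visit(H)): cur=H back=3 fwd=0
After 8 (visit(Q)): cur=Q back=4 fwd=0
After 9 (visit(P)): cur=P back=5 fwd=0
After 10 (back): cur=Q back=4 fwd=1
After 11 (visit(O)): cur=O back=5 fwd=0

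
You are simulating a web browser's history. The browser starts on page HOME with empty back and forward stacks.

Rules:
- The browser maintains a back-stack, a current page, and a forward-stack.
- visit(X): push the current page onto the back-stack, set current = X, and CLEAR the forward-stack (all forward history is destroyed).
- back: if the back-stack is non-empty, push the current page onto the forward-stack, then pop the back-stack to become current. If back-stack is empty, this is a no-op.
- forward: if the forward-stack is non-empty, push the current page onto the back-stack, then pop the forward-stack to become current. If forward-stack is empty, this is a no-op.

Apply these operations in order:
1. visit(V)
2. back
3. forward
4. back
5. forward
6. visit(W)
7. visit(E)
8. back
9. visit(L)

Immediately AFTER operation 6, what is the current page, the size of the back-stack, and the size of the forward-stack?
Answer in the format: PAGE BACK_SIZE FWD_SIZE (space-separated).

After 1 (visit(V)): cur=V back=1 fwd=0
After 2 (back): cur=HOME back=0 fwd=1
After 3 (forward): cur=V back=1 fwd=0
After 4 (back): cur=HOME back=0 fwd=1
After 5 (forward): cur=V back=1 fwd=0
After 6 (visit(W)): cur=W back=2 fwd=0

W 2 0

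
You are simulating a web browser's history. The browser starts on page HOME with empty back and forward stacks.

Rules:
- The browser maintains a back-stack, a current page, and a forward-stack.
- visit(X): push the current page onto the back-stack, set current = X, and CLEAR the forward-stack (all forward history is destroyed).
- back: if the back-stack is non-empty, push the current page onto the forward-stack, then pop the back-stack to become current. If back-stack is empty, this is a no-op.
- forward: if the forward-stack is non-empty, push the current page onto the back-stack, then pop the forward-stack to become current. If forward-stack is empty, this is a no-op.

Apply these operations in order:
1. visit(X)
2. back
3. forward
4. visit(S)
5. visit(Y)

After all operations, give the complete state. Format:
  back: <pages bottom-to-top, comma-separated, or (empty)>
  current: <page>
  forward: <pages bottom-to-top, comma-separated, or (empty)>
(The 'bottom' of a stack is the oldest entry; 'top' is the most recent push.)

After 1 (visit(X)): cur=X back=1 fwd=0
After 2 (back): cur=HOME back=0 fwd=1
After 3 (forward): cur=X back=1 fwd=0
After 4 (visit(S)): cur=S back=2 fwd=0
After 5 (visit(Y)): cur=Y back=3 fwd=0

Answer: back: HOME,X,S
current: Y
forward: (empty)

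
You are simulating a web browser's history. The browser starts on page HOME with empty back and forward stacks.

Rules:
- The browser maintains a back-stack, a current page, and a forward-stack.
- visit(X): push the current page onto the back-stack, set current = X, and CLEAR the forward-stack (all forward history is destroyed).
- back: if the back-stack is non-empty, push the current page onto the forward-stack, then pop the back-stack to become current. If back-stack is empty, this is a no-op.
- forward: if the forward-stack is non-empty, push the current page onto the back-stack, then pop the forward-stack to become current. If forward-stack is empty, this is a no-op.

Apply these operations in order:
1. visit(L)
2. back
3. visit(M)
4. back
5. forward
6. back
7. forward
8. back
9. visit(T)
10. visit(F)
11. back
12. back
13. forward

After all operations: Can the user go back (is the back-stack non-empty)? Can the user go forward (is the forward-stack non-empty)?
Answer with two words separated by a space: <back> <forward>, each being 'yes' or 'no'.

Answer: yes yes

Derivation:
After 1 (visit(L)): cur=L back=1 fwd=0
After 2 (back): cur=HOME back=0 fwd=1
After 3 (visit(M)): cur=M back=1 fwd=0
After 4 (back): cur=HOME back=0 fwd=1
After 5 (forward): cur=M back=1 fwd=0
After 6 (back): cur=HOME back=0 fwd=1
After 7 (forward): cur=M back=1 fwd=0
After 8 (back): cur=HOME back=0 fwd=1
After 9 (visit(T)): cur=T back=1 fwd=0
After 10 (visit(F)): cur=F back=2 fwd=0
After 11 (back): cur=T back=1 fwd=1
After 12 (back): cur=HOME back=0 fwd=2
After 13 (forward): cur=T back=1 fwd=1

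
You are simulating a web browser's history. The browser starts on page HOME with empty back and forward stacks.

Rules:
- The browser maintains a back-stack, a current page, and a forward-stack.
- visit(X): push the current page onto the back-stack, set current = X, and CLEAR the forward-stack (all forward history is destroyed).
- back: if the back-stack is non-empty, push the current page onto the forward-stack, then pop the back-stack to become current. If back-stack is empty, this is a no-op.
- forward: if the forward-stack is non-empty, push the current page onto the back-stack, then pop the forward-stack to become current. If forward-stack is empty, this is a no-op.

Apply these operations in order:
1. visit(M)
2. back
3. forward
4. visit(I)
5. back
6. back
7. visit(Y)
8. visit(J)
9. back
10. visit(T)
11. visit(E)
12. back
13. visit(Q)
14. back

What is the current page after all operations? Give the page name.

Answer: T

Derivation:
After 1 (visit(M)): cur=M back=1 fwd=0
After 2 (back): cur=HOME back=0 fwd=1
After 3 (forward): cur=M back=1 fwd=0
After 4 (visit(I)): cur=I back=2 fwd=0
After 5 (back): cur=M back=1 fwd=1
After 6 (back): cur=HOME back=0 fwd=2
After 7 (visit(Y)): cur=Y back=1 fwd=0
After 8 (visit(J)): cur=J back=2 fwd=0
After 9 (back): cur=Y back=1 fwd=1
After 10 (visit(T)): cur=T back=2 fwd=0
After 11 (visit(E)): cur=E back=3 fwd=0
After 12 (back): cur=T back=2 fwd=1
After 13 (visit(Q)): cur=Q back=3 fwd=0
After 14 (back): cur=T back=2 fwd=1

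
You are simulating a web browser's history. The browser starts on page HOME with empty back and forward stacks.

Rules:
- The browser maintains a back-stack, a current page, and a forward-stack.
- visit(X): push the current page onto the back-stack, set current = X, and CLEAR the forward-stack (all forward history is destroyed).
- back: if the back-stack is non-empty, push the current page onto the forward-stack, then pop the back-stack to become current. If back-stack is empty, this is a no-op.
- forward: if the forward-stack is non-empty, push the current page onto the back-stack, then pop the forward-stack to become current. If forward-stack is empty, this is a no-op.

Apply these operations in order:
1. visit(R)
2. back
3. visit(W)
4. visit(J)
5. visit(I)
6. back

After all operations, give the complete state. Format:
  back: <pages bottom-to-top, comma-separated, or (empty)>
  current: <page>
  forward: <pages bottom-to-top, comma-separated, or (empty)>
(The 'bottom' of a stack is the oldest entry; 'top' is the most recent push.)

Answer: back: HOME,W
current: J
forward: I

Derivation:
After 1 (visit(R)): cur=R back=1 fwd=0
After 2 (back): cur=HOME back=0 fwd=1
After 3 (visit(W)): cur=W back=1 fwd=0
After 4 (visit(J)): cur=J back=2 fwd=0
After 5 (visit(I)): cur=I back=3 fwd=0
After 6 (back): cur=J back=2 fwd=1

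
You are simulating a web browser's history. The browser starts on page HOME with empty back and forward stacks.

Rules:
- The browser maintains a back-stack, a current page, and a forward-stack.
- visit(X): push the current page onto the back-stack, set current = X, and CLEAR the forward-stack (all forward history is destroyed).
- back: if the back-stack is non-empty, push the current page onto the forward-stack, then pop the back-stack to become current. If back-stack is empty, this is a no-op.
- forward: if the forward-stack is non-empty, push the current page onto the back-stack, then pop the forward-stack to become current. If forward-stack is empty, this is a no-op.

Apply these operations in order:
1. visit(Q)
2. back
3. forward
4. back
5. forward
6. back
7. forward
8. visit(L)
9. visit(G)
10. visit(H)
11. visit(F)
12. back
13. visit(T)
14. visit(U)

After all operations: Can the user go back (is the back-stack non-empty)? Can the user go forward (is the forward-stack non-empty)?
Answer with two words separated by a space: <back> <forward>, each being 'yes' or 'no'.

Answer: yes no

Derivation:
After 1 (visit(Q)): cur=Q back=1 fwd=0
After 2 (back): cur=HOME back=0 fwd=1
After 3 (forward): cur=Q back=1 fwd=0
After 4 (back): cur=HOME back=0 fwd=1
After 5 (forward): cur=Q back=1 fwd=0
After 6 (back): cur=HOME back=0 fwd=1
After 7 (forward): cur=Q back=1 fwd=0
After 8 (visit(L)): cur=L back=2 fwd=0
After 9 (visit(G)): cur=G back=3 fwd=0
After 10 (visit(H)): cur=H back=4 fwd=0
After 11 (visit(F)): cur=F back=5 fwd=0
After 12 (back): cur=H back=4 fwd=1
After 13 (visit(T)): cur=T back=5 fwd=0
After 14 (visit(U)): cur=U back=6 fwd=0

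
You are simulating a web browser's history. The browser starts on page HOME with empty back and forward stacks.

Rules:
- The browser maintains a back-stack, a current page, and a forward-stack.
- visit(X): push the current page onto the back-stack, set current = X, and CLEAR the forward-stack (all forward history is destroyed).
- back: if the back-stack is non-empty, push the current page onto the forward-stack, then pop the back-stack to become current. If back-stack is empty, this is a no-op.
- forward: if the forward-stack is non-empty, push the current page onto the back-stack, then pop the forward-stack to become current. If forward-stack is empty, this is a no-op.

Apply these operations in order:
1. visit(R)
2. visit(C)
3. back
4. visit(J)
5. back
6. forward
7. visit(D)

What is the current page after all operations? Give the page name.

After 1 (visit(R)): cur=R back=1 fwd=0
After 2 (visit(C)): cur=C back=2 fwd=0
After 3 (back): cur=R back=1 fwd=1
After 4 (visit(J)): cur=J back=2 fwd=0
After 5 (back): cur=R back=1 fwd=1
After 6 (forward): cur=J back=2 fwd=0
After 7 (visit(D)): cur=D back=3 fwd=0

Answer: D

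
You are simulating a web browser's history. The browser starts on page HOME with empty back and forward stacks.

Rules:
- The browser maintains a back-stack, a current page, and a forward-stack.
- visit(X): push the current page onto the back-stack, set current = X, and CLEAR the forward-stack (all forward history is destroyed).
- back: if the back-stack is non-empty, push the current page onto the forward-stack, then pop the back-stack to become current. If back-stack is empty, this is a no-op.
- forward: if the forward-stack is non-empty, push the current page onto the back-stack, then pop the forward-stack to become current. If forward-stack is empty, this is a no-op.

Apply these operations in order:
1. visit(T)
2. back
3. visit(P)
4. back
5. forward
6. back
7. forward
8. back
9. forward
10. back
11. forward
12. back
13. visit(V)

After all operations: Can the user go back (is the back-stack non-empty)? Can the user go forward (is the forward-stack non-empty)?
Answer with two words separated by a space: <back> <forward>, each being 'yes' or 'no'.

After 1 (visit(T)): cur=T back=1 fwd=0
After 2 (back): cur=HOME back=0 fwd=1
After 3 (visit(P)): cur=P back=1 fwd=0
After 4 (back): cur=HOME back=0 fwd=1
After 5 (forward): cur=P back=1 fwd=0
After 6 (back): cur=HOME back=0 fwd=1
After 7 (forward): cur=P back=1 fwd=0
After 8 (back): cur=HOME back=0 fwd=1
After 9 (forward): cur=P back=1 fwd=0
After 10 (back): cur=HOME back=0 fwd=1
After 11 (forward): cur=P back=1 fwd=0
After 12 (back): cur=HOME back=0 fwd=1
After 13 (visit(V)): cur=V back=1 fwd=0

Answer: yes no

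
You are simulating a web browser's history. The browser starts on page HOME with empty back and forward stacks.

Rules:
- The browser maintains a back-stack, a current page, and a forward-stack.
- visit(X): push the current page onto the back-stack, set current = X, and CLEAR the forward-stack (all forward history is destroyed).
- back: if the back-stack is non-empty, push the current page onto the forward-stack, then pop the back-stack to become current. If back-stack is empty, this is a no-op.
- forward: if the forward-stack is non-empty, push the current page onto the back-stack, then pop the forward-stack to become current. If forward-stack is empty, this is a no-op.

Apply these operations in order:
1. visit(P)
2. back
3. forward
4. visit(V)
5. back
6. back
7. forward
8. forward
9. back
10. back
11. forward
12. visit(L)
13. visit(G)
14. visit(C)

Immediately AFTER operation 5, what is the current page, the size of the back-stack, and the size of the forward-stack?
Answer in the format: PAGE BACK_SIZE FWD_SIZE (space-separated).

After 1 (visit(P)): cur=P back=1 fwd=0
After 2 (back): cur=HOME back=0 fwd=1
After 3 (forward): cur=P back=1 fwd=0
After 4 (visit(V)): cur=V back=2 fwd=0
After 5 (back): cur=P back=1 fwd=1

P 1 1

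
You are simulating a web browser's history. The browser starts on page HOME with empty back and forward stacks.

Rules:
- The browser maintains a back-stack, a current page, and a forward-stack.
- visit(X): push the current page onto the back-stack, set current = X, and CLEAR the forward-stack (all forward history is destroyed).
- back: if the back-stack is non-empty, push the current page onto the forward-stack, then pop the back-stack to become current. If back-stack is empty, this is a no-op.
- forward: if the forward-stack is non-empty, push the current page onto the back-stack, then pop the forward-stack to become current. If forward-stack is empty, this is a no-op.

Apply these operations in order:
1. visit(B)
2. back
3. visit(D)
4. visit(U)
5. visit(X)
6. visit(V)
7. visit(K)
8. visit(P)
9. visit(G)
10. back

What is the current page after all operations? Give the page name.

After 1 (visit(B)): cur=B back=1 fwd=0
After 2 (back): cur=HOME back=0 fwd=1
After 3 (visit(D)): cur=D back=1 fwd=0
After 4 (visit(U)): cur=U back=2 fwd=0
After 5 (visit(X)): cur=X back=3 fwd=0
After 6 (visit(V)): cur=V back=4 fwd=0
After 7 (visit(K)): cur=K back=5 fwd=0
After 8 (visit(P)): cur=P back=6 fwd=0
After 9 (visit(G)): cur=G back=7 fwd=0
After 10 (back): cur=P back=6 fwd=1

Answer: P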